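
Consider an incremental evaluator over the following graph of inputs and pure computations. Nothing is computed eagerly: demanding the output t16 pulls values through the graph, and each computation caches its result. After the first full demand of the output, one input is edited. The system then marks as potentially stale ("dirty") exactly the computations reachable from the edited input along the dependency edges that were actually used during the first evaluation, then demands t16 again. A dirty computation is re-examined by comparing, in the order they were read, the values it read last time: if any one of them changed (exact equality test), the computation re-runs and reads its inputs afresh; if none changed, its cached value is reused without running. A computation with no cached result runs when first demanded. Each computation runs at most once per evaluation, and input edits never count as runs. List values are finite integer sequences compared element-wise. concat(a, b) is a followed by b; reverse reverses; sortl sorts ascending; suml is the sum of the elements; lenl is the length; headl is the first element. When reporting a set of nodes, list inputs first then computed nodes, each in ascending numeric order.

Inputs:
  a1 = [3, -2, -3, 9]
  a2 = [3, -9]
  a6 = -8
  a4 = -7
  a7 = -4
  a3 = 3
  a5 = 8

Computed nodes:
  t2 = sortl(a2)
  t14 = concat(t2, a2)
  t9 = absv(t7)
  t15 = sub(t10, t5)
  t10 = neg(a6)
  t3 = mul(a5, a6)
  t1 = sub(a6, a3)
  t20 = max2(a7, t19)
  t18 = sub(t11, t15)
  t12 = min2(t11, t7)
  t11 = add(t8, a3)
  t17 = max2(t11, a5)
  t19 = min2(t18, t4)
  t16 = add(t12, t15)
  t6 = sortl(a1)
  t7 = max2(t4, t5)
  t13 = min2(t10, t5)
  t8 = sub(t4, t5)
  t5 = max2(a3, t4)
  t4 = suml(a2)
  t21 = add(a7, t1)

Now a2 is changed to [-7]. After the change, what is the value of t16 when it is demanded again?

t16 now evaluates to -2.
The important point: at t15 every value read last time is unchanged, so the dirty flag clears without a run.

Initial pass — values computed on the first demand:
  t4 = suml([3, -9]) = -6
  t5 = max2(3, -6) = 3
  t7 = max2(-6, 3) = 3
  t8 = sub(-6, 3) = -9
  t10 = neg(-8) = 8
  t11 = add(-9, 3) = -6
  t12 = min2(-6, 3) = -6
  t15 = sub(8, 3) = 5
  t16 = add(-6, 5) = -1

Second demand — change propagation:
  t4: re-runs because a2 [3, -9]->[-7]; new result -7.
  t5: re-runs because t4 -6->-7; new result 3 (unchanged).
  t7: re-runs because t4 -6->-7; new result 3 (unchanged).
  t8: re-runs because t4 -6->-7; new result -10.
  t11: re-runs because t8 -9->-10; new result -7.
  t12: re-runs because t11 -6->-7; new result -7.
  t15: re-examined; everything it read last time is the same (t10 unchanged, t5 unchanged) — cache 5 kept, no run.
  t16: re-runs because t12 -6->-7; new result -2.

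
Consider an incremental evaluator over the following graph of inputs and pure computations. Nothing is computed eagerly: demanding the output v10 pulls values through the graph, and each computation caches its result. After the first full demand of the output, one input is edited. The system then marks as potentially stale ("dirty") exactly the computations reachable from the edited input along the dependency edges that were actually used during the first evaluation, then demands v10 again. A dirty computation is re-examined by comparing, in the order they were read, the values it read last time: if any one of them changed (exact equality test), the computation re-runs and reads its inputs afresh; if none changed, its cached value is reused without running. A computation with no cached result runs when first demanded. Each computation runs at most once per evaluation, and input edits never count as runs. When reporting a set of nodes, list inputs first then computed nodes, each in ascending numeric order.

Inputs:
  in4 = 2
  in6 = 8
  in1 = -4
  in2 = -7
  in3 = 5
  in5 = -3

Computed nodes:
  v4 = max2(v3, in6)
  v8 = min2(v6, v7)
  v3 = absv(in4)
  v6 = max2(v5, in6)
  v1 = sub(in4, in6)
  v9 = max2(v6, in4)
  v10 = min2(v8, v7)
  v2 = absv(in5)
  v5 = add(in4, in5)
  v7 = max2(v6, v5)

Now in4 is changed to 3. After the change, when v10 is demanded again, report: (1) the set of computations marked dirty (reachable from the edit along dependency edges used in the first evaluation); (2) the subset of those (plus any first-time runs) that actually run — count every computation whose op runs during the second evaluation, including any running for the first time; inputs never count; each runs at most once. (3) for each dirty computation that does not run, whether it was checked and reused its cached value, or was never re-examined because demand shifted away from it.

Dirty set: v5, v6, v7, v8, v10.
Run set: v5, v6, v7 (3 run).
Re-examined without running (cache reused): v8, v10.
The important point: at v8 every value read last time is unchanged, so the dirty flag clears without a run.

Initial pass — values computed on the first demand:
  v5 = add(2, -3) = -1
  v6 = max2(-1, 8) = 8
  v7 = max2(8, -1) = 8
  v8 = min2(8, 8) = 8
  v10 = min2(8, 8) = 8

Second demand — change propagation:
  v5: re-runs because in4 2->3; new result 0.
  v6: re-runs because v5 -1->0; new result 8 (unchanged).
  v7: re-runs because v5 -1->0; new result 8 (unchanged).
  v8: re-examined; everything it read last time is the same (v6 unchanged, v7 unchanged) — cache 8 kept, no run.
  v10: re-examined; everything it read last time is the same (v8 unchanged, v7 unchanged) — cache 8 kept, no run.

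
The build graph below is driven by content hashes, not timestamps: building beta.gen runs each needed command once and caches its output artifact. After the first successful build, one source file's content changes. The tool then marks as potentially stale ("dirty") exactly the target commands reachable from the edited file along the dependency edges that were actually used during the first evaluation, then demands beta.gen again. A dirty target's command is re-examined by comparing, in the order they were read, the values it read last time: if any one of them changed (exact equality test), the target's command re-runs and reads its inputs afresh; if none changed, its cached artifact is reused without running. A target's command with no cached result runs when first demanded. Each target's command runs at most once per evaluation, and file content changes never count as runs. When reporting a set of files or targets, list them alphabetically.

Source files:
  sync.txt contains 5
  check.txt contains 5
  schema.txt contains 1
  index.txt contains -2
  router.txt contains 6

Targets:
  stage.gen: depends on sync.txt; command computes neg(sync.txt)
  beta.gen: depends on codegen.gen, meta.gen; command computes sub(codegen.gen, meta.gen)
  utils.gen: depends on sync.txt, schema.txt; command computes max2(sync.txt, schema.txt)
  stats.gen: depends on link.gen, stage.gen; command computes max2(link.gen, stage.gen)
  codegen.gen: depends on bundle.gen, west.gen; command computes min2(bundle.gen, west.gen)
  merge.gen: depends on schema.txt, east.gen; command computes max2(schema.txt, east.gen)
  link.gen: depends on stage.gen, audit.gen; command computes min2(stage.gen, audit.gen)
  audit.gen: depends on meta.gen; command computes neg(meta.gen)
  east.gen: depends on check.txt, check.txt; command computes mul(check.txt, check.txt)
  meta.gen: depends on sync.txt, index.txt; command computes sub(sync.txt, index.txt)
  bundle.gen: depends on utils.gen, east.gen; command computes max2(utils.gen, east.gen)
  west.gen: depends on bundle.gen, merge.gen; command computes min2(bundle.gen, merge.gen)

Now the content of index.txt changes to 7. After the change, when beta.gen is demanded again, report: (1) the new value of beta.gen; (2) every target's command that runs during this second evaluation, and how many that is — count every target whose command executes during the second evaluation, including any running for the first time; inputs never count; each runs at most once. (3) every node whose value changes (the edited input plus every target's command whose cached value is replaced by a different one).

Initial pass — values computed on the first demand:
  east.gen = mul(5, 5) = 25
  merge.gen = max2(1, 25) = 25
  meta.gen = sub(5, -2) = 7
  utils.gen = max2(5, 1) = 5
  bundle.gen = max2(5, 25) = 25
  west.gen = min2(25, 25) = 25
  codegen.gen = min2(25, 25) = 25
  beta.gen = sub(25, 7) = 18

Second demand — change propagation:
  meta.gen: re-runs because index.txt -2->7; new result -2.
  beta.gen: re-runs because meta.gen 7->-2; new result 27.

beta.gen now evaluates to 27.
Run set: beta.gen, meta.gen (2 run).
Changed values: beta.gen, index.txt, meta.gen.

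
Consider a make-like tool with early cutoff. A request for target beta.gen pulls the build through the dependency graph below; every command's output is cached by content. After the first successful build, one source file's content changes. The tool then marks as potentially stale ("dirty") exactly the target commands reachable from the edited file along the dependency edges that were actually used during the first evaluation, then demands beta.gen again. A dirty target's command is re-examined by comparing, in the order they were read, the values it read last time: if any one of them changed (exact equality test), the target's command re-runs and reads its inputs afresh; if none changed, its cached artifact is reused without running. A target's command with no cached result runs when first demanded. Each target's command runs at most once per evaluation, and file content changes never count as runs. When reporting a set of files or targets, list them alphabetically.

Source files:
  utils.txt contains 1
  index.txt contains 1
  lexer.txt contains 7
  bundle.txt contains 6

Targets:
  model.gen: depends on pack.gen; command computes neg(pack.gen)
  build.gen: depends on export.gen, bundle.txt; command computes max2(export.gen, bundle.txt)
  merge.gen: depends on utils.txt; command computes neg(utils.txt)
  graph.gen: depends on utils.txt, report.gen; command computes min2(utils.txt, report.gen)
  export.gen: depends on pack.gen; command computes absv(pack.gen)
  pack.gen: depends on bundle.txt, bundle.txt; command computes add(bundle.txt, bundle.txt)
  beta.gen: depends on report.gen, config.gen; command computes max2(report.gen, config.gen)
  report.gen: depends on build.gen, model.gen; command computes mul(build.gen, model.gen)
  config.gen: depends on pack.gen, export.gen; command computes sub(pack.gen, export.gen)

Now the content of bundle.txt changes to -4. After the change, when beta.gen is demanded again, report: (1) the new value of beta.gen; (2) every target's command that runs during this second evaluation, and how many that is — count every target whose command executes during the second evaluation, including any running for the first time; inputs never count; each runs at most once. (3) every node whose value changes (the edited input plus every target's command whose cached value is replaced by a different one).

First demand of the output computes:
  pack.gen = add(6, 6) = 12
  export.gen = absv(12) = 12
  build.gen = max2(12, 6) = 12
  config.gen = sub(12, 12) = 0
  model.gen = neg(12) = -12
  report.gen = mul(12, -12) = -144
  beta.gen = max2(-144, 0) = 0

After the edit, cleaning proceeds:
  pack.gen: a read changed (bundle.txt 6->-4; bundle.txt 6->-4) — executes, giving -8.
  export.gen: a read changed (pack.gen 12->-8) — executes, giving 8.
  build.gen: a read changed (export.gen 12->8; bundle.txt 6->-4) — executes, giving 8.
  config.gen: a read changed (pack.gen 12->-8; export.gen 12->8) — executes, giving -16.
  model.gen: a read changed (pack.gen 12->-8) — executes, giving 8.
  report.gen: a read changed (build.gen 12->8; model.gen -12->8) — executes, giving 64.
  beta.gen: a read changed (report.gen -144->64; config.gen 0->-16) — executes, giving 64.

Demanding beta.gen again yields 64.
7 target commands run: beta.gen, build.gen, config.gen, export.gen, model.gen, pack.gen, report.gen.
The nodes whose values change: beta.gen, build.gen, bundle.txt, config.gen, export.gen, model.gen, pack.gen, report.gen.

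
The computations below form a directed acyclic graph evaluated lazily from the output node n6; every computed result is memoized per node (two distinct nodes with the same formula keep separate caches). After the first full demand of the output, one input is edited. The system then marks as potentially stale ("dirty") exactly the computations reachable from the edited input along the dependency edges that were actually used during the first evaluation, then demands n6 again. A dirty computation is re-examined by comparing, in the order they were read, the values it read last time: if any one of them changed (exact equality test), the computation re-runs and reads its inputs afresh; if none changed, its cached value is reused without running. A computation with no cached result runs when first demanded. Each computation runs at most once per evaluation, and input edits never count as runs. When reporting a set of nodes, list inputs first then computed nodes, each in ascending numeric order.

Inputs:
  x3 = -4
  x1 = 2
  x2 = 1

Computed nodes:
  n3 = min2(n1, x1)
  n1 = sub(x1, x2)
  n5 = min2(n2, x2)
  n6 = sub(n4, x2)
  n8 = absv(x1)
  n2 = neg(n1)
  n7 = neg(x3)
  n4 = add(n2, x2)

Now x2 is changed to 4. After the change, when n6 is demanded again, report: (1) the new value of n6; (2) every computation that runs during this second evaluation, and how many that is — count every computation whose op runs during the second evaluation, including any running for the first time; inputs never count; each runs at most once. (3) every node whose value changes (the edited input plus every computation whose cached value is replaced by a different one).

First demand of the output computes:
  n1 = sub(2, 1) = 1
  n2 = neg(1) = -1
  n4 = add(-1, 1) = 0
  n6 = sub(0, 1) = -1

After the edit, cleaning proceeds:
  n1: a read changed (x2 1->4) — executes, giving -2.
  n2: a read changed (n1 1->-2) — executes, giving 2.
  n4: a read changed (n2 -1->2; x2 1->4) — executes, giving 6.
  n6: a read changed (n4 0->6; x2 1->4) — executes, giving 2.

Demanding n6 again yields 2.
4 computations run: n1, n2, n4, n6.
The nodes whose values change: x2, n1, n2, n4, n6.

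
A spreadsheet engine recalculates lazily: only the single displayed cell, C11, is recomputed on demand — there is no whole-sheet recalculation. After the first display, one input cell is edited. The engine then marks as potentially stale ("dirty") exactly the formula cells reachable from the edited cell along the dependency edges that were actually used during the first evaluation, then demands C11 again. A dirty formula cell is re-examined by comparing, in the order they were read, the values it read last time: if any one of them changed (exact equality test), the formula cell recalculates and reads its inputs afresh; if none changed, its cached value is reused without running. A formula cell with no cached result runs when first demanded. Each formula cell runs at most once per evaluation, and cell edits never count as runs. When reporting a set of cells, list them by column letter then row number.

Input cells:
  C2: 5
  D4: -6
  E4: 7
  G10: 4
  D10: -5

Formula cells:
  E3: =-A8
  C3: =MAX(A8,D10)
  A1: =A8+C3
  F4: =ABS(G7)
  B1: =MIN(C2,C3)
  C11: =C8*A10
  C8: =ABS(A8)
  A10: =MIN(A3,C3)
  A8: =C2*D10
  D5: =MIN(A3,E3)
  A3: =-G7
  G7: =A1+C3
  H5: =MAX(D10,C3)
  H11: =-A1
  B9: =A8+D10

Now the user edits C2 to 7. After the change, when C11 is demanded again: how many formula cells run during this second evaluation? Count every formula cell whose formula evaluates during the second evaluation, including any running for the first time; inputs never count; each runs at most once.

First evaluation (everything demanded from the output):
  A8 = 5 * -5 = -25
  C3 = MAX(-25, -5) = -5
  A1 = -25 + -5 = -30
  C8 = ABS(-25) = 25
  G7 = -30 + -5 = -35
  A3 = -(-35) = 35
  A10 = MIN(35, -5) = -5
  C11 = 25 * -5 = -125

Propagation after the edit:
  A8: runs — C2 5->7; result -35.
  C3: runs — A8 -25->-35; result -5 (same value as before).
  A1: runs — A8 -25->-35; result -40.
  C8: runs — A8 -25->-35; result 35.
  G7: runs — A1 -30->-40; result -45.
  A3: runs — G7 -35->-45; result 45.
  A10: runs — A3 35->45; result -5 (same value as before).
  C11: runs — C8 25->35; result -175.

Formula cells that run: A1, A3, A8, A10, C3, C8, C11, G7 — 8 in total.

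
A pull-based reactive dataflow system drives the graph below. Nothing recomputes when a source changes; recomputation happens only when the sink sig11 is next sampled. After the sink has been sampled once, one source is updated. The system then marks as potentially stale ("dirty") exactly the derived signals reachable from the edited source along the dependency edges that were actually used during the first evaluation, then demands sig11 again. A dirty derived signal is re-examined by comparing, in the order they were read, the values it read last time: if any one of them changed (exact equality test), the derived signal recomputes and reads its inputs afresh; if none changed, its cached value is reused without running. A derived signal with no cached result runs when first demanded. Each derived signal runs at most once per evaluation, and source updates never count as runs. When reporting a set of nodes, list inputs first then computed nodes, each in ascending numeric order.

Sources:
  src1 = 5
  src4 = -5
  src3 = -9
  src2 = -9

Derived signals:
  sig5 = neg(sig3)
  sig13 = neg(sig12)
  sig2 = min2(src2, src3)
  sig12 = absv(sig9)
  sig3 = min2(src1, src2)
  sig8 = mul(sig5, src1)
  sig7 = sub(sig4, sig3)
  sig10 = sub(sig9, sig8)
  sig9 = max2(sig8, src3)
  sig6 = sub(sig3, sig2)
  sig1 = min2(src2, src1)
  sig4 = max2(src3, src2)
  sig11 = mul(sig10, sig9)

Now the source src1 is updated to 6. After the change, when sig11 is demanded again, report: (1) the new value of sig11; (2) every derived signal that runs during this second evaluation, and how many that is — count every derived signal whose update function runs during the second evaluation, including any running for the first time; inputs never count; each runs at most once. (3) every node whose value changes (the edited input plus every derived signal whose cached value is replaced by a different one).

New value of sig11: 0.
Derived signals that run: sig3, sig8, sig9, sig10, sig11 — 5 in total.
Values that change: src1, sig8, sig9.
Key observation: the cutoff stops propagation at sig5 — its inputs' values are unchanged, so it reuses its cache.

First evaluation (everything demanded from the output):
  sig3 = min2(5, -9) = -9
  sig5 = neg(-9) = 9
  sig8 = mul(9, 5) = 45
  sig9 = max2(45, -9) = 45
  sig10 = sub(45, 45) = 0
  sig11 = mul(0, 45) = 0

Propagation after the edit:
  sig3: runs — src1 5->6; result -9 (same value as before).
  sig5: checked — values it read are unchanged (sig3 unchanged); reused cached 9 without running.
  sig8: runs — src1 5->6; result 54.
  sig9: runs — sig8 45->54; result 54.
  sig10: runs — sig9 45->54; sig8 45->54; result 0 (same value as before).
  sig11: runs — sig9 45->54; result 0 (same value as before).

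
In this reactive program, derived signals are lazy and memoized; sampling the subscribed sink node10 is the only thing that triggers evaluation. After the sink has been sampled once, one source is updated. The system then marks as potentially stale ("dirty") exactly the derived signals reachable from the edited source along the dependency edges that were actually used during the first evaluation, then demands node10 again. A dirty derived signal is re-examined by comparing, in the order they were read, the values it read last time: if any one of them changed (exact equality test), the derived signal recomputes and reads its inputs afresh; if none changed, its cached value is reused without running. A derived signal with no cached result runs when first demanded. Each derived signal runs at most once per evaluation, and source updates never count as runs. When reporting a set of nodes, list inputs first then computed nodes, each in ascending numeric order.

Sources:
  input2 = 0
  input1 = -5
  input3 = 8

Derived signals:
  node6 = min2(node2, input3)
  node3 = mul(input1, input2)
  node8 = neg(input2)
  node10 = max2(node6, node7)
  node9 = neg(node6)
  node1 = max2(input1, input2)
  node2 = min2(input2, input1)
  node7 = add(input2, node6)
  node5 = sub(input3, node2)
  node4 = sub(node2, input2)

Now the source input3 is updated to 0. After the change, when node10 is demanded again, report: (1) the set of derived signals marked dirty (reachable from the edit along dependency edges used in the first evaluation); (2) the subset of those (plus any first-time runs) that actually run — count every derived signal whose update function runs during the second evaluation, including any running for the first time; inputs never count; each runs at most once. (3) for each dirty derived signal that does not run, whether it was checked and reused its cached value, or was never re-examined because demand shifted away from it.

The edit dirties: node6, node7, node10.
1 derived signals run: node6.
Cache hits after checking: node7, node10.
Note the absorption at node6: it re-runs yet its value is the same, leaving the output's value untouched.

First demand of the output computes:
  node2 = min2(0, -5) = -5
  node6 = min2(-5, 8) = -5
  node7 = add(0, -5) = -5
  node10 = max2(-5, -5) = -5

After the edit, cleaning proceeds:
  node6: a read changed (input3 8->0) — executes, giving -5 — identical to its old value.
  node7: dirty, but its reads are unchanged (input2 unchanged, node6 unchanged); cached -5 stands.
  node10: dirty, but its reads are unchanged (node6 unchanged, node7 unchanged); cached -5 stands.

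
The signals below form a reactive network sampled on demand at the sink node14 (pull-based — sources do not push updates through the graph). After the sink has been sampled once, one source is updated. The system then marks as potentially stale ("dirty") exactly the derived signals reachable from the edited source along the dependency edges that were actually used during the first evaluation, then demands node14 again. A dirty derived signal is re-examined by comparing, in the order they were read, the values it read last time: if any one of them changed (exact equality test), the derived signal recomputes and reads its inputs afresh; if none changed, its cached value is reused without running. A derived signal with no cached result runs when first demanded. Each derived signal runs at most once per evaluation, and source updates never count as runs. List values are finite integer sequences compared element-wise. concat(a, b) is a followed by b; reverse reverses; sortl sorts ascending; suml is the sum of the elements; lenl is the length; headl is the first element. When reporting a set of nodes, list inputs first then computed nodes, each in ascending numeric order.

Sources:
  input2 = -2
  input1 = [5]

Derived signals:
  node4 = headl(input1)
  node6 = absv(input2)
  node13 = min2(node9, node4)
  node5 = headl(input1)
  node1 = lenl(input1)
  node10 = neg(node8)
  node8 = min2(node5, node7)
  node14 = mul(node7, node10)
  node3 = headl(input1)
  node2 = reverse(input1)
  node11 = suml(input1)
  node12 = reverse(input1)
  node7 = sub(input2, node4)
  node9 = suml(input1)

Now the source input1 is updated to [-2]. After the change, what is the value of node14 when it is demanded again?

Initial pass — values computed on the first demand:
  node4 = headl([5]) = 5
  node5 = headl([5]) = 5
  node7 = sub(-2, 5) = -7
  node8 = min2(5, -7) = -7
  node10 = neg(-7) = 7
  node14 = mul(-7, 7) = -49

Second demand — change propagation:
  node4: re-runs because input1 [5]->[-2]; new result -2.
  node5: re-runs because input1 [5]->[-2]; new result -2.
  node7: re-runs because node4 5->-2; new result 0.
  node8: re-runs because node5 5->-2; node7 -7->0; new result -2.
  node10: re-runs because node8 -7->-2; new result 2.
  node14: re-runs because node7 -7->0; node10 7->2; new result 0.

node14 now evaluates to 0.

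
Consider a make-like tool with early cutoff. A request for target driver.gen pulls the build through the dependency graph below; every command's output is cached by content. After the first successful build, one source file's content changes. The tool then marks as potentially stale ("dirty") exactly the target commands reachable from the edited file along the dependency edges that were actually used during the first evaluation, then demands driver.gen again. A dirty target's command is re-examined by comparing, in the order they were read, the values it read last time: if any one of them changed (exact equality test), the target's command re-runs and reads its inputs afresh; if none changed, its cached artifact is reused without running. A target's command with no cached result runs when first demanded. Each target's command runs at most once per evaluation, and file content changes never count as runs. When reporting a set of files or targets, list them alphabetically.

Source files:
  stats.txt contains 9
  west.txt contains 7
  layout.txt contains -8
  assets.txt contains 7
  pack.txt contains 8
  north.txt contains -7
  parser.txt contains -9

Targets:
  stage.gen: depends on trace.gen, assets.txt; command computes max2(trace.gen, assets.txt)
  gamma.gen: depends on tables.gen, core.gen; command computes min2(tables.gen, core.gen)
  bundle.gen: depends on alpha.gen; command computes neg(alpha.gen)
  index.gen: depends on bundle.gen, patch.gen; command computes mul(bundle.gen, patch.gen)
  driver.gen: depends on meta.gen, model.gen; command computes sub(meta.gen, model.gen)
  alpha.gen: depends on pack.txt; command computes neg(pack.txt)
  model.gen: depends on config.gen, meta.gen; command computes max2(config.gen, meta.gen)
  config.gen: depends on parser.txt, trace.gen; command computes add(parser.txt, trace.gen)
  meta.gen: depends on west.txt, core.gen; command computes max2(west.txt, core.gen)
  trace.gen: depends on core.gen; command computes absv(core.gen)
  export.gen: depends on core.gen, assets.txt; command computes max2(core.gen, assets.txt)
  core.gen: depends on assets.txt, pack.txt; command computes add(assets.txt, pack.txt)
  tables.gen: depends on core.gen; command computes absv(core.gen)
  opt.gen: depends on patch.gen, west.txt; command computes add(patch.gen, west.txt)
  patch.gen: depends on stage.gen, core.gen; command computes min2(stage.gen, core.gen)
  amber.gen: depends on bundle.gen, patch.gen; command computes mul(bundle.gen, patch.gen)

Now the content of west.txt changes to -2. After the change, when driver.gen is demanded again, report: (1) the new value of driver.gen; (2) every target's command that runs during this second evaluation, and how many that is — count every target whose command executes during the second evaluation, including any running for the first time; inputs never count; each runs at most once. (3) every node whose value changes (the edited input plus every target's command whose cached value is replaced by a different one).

Demanding driver.gen again yields 0.
1 target commands run: meta.gen.
The nodes whose values change: west.txt.
Note the absorption at meta.gen: it re-runs yet its value is the same, leaving the output's value untouched.

First demand of the output computes:
  core.gen = add(7, 8) = 15
  meta.gen = max2(7, 15) = 15
  trace.gen = absv(15) = 15
  config.gen = add(-9, 15) = 6
  model.gen = max2(6, 15) = 15
  driver.gen = sub(15, 15) = 0

After the edit, cleaning proceeds:
  meta.gen: a read changed (west.txt 7->-2) — executes, giving 15 — identical to its old value.
  model.gen: dirty, but its reads are unchanged (config.gen unchanged, meta.gen unchanged); cached 15 stands.
  driver.gen: dirty, but its reads are unchanged (meta.gen unchanged, model.gen unchanged); cached 0 stands.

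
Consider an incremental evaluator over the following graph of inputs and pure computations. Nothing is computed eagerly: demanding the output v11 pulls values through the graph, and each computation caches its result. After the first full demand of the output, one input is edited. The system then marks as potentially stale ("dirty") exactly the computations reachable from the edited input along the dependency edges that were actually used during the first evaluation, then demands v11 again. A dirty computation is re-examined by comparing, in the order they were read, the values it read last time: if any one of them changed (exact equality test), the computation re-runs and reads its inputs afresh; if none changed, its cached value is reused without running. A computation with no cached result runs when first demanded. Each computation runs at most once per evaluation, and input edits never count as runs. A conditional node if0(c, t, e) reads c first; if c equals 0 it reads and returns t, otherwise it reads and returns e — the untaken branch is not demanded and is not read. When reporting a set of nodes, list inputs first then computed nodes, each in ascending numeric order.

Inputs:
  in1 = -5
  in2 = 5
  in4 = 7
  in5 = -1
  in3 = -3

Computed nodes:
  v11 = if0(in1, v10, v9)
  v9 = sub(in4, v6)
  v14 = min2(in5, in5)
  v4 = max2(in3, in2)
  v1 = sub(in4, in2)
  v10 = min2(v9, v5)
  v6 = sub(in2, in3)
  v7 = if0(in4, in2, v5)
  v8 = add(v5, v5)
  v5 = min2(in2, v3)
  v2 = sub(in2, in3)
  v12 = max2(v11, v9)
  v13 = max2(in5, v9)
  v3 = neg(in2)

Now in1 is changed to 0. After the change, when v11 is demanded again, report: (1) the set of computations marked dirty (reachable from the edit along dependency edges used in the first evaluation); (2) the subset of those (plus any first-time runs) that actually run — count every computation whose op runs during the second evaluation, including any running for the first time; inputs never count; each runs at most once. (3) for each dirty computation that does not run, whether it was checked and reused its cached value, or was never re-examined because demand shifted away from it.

Initial pass — values computed on the first demand:
  v6 = sub(5, -3) = 8
  v9 = sub(7, 8) = -1
  v11 = if0(in1=-5 -> else branch v9) = -1

Second demand — change propagation:
  v3: newly demanded (no cache) — executes and yields -5.
  v5: newly demanded (no cache) — executes and yields -5.
  v10: newly demanded (no cache) — executes and yields -5.
  v11: re-runs because in1 -5->0; new result -5.

The important point: the flipped condition pulls in fresh nodes; v3, v5, v10 run for the first time.

Dirty set: v11.
Run set: v3, v5, v10, v11 (4 run).
All dirty computations ended up running.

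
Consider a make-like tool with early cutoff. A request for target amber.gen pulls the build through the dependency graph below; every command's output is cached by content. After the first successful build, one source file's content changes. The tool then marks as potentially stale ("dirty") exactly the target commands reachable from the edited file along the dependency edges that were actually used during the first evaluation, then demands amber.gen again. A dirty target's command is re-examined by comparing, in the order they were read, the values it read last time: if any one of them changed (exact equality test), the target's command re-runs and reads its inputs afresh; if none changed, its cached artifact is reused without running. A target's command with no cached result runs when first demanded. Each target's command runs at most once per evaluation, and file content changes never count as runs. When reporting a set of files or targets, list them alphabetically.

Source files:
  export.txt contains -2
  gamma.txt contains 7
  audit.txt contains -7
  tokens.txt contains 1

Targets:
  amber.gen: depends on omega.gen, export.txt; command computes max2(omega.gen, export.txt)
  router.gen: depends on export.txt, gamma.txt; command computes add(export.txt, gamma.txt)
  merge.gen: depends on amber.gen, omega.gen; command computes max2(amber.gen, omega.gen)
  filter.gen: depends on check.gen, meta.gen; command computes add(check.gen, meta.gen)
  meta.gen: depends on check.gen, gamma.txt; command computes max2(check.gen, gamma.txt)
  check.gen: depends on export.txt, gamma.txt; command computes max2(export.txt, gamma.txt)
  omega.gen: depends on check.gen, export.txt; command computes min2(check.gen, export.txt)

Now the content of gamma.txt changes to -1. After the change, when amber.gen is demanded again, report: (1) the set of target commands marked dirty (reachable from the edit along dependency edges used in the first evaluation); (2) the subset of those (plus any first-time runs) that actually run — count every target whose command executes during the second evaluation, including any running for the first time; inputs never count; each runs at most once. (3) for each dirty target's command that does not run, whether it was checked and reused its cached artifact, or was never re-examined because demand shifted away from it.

The edit dirties: amber.gen, check.gen, omega.gen.
2 target commands run: check.gen, omega.gen.
Cache hits after checking: amber.gen.
Note the absorption at omega.gen: it re-runs yet its value is the same, leaving the output's value untouched.

First demand of the output computes:
  check.gen = max2(-2, 7) = 7
  omega.gen = min2(7, -2) = -2
  amber.gen = max2(-2, -2) = -2

After the edit, cleaning proceeds:
  check.gen: a read changed (gamma.txt 7->-1) — executes, giving -1.
  omega.gen: a read changed (check.gen 7->-1) — executes, giving -2 — identical to its old value.
  amber.gen: dirty, but its reads are unchanged (omega.gen unchanged, export.txt unchanged); cached -2 stands.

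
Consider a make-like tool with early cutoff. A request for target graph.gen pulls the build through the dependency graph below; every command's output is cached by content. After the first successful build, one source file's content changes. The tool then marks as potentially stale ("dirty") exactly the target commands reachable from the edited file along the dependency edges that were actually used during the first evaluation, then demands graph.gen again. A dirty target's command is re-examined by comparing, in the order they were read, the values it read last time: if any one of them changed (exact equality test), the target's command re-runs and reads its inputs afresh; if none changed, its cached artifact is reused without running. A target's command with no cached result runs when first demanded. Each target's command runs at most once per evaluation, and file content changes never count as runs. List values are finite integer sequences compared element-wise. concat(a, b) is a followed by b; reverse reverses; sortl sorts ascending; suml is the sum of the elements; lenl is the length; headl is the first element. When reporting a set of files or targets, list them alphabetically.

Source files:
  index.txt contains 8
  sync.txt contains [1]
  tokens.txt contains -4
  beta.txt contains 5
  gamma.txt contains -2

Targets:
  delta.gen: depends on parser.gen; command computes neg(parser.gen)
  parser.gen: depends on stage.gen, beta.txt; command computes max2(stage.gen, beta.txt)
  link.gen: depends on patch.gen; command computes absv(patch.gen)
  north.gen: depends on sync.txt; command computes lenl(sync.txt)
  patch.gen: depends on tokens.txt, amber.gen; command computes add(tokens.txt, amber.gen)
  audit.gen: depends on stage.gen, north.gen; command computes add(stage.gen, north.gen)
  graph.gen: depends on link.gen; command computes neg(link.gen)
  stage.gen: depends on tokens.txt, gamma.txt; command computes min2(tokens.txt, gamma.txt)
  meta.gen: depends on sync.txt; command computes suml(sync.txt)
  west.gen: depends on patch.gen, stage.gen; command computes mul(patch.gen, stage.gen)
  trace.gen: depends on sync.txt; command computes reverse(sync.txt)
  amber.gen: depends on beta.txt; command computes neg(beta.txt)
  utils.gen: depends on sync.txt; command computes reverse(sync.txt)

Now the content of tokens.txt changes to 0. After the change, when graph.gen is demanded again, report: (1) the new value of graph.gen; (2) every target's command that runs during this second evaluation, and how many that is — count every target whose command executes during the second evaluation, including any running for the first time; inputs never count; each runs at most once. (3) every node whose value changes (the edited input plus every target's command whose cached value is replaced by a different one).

Demanding graph.gen again yields -5.
3 target commands run: graph.gen, link.gen, patch.gen.
The nodes whose values change: graph.gen, link.gen, patch.gen, tokens.txt.

First demand of the output computes:
  amber.gen = neg(5) = -5
  patch.gen = add(-4, -5) = -9
  link.gen = absv(-9) = 9
  graph.gen = neg(9) = -9

After the edit, cleaning proceeds:
  patch.gen: a read changed (tokens.txt -4->0) — executes, giving -5.
  link.gen: a read changed (patch.gen -9->-5) — executes, giving 5.
  graph.gen: a read changed (link.gen 9->5) — executes, giving -5.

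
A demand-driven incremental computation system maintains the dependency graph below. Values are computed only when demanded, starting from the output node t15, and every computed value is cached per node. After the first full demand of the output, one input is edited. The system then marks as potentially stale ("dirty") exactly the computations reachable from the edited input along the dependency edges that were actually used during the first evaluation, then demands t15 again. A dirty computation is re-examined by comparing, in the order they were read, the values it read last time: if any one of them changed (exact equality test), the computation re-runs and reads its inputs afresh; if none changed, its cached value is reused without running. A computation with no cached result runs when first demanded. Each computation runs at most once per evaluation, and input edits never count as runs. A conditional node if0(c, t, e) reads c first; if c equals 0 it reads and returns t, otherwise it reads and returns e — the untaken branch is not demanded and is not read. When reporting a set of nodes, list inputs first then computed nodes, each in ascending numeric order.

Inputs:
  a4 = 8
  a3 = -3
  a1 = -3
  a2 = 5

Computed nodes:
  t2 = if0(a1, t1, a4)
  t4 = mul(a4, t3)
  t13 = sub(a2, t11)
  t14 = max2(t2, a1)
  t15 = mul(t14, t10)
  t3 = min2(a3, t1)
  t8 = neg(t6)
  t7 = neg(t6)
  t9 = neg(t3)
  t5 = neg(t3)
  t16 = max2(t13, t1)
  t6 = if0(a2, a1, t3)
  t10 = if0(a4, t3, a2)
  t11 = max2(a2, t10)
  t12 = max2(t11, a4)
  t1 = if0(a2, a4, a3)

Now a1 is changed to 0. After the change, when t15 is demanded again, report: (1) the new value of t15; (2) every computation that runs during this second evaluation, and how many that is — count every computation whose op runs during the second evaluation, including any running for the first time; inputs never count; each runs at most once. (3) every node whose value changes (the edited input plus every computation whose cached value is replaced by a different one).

First evaluation (everything demanded from the output):
  t2 = if0(a1=-3 -> else branch a4) = 8
  t10 = if0(a4=8 -> else branch a2) = 5
  t14 = max2(8, -3) = 8
  t15 = mul(8, 5) = 40

Propagation after the edit:
  t1: demanded for the first time — runs, produces -3.
  t2: runs — a1 -3->0; result -3.
  t14: runs — t2 8->-3; a1 -3->0; result 0.
  t15: runs — t14 8->0; result 0.

Key observation: a condition flipped, so demand reaches new nodes — t1 runs for the first time.

New value of t15: 0.
Computations that run: t1, t2, t14, t15 — 4 in total.
Values that change: a1, t2, t14, t15.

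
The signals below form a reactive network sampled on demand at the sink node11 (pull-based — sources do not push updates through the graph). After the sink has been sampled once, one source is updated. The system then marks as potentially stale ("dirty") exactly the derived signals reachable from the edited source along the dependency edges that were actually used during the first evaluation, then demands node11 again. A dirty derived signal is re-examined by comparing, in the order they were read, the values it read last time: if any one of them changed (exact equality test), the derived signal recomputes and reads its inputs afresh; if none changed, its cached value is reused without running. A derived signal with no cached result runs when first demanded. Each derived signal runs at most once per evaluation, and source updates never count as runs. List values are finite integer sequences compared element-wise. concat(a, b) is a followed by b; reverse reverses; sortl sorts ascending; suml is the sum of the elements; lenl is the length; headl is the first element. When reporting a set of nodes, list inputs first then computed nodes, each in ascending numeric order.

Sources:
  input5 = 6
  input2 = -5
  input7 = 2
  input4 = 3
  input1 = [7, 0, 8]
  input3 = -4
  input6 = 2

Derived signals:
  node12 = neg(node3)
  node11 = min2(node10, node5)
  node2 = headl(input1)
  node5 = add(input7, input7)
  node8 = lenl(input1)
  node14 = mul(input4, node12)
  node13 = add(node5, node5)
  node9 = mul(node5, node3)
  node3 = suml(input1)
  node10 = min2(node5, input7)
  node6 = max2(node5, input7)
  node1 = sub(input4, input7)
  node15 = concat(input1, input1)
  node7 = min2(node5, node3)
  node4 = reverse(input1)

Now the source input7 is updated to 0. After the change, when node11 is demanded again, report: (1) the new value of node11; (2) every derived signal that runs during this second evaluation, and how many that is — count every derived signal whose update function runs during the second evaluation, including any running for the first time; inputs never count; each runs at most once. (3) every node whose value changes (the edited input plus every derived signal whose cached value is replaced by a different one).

node11 now evaluates to 0.
Run set: node5, node10, node11 (3 run).
Changed values: input7, node5, node10, node11.

Initial pass — values computed on the first demand:
  node5 = add(2, 2) = 4
  node10 = min2(4, 2) = 2
  node11 = min2(2, 4) = 2

Second demand — change propagation:
  node5: re-runs because input7 2->0; input7 2->0; new result 0.
  node10: re-runs because node5 4->0; input7 2->0; new result 0.
  node11: re-runs because node10 2->0; node5 4->0; new result 0.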